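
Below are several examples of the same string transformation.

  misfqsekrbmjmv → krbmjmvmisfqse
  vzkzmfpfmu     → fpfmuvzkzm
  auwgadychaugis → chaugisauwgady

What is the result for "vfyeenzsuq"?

The pattern: swap the front and back halves of the string.
Doing the same to "vfyeenzsuq": "nzsuqvfyee".

nzsuqvfyee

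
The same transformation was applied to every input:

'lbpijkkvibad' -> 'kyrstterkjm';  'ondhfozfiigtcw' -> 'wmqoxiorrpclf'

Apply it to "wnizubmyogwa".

wridkvhxpfj

The transformation: shift every letter 9 places forward in the alphabet (wrapping around), then delete the first character.
Doing the same to "wnizubmyogwa": "wridkvhxpfj".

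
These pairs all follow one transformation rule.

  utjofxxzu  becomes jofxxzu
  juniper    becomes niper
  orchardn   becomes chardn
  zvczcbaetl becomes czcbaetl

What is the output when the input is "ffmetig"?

metig

The pattern: delete the first 2 characters.
Doing the same to "ffmetig": "metig".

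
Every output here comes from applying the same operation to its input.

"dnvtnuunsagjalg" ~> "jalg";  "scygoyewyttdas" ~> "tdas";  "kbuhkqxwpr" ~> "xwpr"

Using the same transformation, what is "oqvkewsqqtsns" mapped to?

What's happening: keep only the last 4 characters.
For "oqvkewsqqtsns" the result is "tsns".

tsns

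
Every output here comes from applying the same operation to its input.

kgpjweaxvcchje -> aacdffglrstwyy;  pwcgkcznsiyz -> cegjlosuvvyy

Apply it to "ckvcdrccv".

Rule — shift every letter 4 places backward in the alphabet (wrapping around), then sort the characters into alphabetical order.
On "ckvcdrccv": the first step gives "ygryznyyr", and the second then gives "gnrryyyyz".

gnrryyyyz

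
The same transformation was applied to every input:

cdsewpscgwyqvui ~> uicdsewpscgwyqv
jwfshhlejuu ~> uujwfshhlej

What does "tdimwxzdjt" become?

The transformation: move the last 2 characters to the front (rotate right by 2).
"tdimwxzdjt" → "jttdimwxzd".

jttdimwxzd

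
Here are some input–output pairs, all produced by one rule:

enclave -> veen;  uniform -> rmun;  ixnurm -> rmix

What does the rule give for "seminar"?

arse

The rule is to move the last 2 characters to the front (rotate right by 2), then keep only the first 4 characters.
Applying both steps to "seminar": "arsemin", then "arse".
(Check on "uniform": → "rmunifo" → "rmun" ✓)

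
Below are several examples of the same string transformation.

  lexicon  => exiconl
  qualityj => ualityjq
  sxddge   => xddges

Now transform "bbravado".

bravadob

Looking at the pairs, the operation is to move the first character to the end.
Applying that to "bbravado" gives "bravadob".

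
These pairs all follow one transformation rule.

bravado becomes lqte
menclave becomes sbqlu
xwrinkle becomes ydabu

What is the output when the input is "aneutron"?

kjhed

Each output is the input with this applied: shift every letter 10 places backward in the alphabet (wrapping around), then delete the first 3 characters.
Applying both steps to "aneutron": "qdukjhed", then "kjhed".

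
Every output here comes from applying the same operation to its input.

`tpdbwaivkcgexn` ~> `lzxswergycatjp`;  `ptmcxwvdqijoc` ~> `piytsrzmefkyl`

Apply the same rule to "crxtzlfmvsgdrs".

ntpvhbirocznoy

Looking at the pairs, the operation is to move the first character to the end, then shift every letter 4 places backward in the alphabet (wrapping around).
"crxtzlfmvsgdrs" → "rxtzlfmvsgdrsc" → "ntpvhbirocznoy".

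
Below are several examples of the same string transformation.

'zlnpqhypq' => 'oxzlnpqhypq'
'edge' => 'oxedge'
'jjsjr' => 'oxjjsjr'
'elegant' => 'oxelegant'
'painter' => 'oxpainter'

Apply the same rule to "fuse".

The transformation: prepend "ox".
On "fuse" that produces "oxfuse".

oxfuse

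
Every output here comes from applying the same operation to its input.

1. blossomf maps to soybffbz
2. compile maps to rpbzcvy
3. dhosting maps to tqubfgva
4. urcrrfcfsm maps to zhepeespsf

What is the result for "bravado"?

What's happening: move the last character to the front, then shift every letter 13 places forward in the alphabet (wrapping around) — i.e. ROT13.
Applying that to "bravado" gives "boeninq".

boeninq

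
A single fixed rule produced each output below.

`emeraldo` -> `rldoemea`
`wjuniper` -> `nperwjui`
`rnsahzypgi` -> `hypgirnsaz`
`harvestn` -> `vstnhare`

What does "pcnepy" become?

The rule is to swap the front and back halves of the string, then swap the first and last characters.
Starting from "pcnepy": after the first operation, "epypcn"; after the second, "npypce".

npypce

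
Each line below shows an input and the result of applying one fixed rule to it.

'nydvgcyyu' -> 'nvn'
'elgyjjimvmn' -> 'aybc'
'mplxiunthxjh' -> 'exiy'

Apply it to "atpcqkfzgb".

ifo

The rule is to keep one character in every 3, starting at position 2 (positions 2nd, 5th, 8th, ...), then shift every letter 11 places backward in the alphabet (wrapping around).
Starting from "atpcqkfzgb": after the first operation, "tqz"; after the second, "ifo".
(Check on "elgyjjimvmn": → "ljmn" → "aybc" ✓)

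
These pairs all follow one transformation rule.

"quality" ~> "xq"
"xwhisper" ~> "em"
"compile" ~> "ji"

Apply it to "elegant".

bk

Looking at the pairs, the operation is to shift every letter 3 places backward in the alphabet (wrapping around), then keep one character in every 3, starting at position 3 (positions 3rd, 6th, 9th, ...).
On "elegant": the first step gives "bibdxkq", and the second then gives "bk".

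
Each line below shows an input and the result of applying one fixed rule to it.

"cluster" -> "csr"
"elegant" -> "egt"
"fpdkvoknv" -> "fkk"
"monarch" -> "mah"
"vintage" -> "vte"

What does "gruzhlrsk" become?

In each case the input is transformed by: keep one character in every 3, starting at position 1 (positions 1st, 4th, 7th, ...).
On "gruzhlrsk" that produces "gzr".

gzr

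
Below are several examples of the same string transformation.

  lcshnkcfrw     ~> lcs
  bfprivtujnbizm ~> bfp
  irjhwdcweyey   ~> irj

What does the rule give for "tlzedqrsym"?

The transformation: keep only the first 3 characters.
Doing the same to "tlzedqrsym": "tlz".

tlz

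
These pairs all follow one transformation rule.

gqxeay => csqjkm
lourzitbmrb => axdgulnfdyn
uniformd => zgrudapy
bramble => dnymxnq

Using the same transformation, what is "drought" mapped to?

The rule is to swap each adjacent pair of characters (1↔2, 3↔4, ...), then shift every letter 12 places forward in the alphabet (wrapping around).
For "drought", step one produces "rduohgt"; step two turns that into "dpgatsf".

dpgatsf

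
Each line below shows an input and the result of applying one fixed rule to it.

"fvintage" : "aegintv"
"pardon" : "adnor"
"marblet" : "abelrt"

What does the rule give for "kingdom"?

dgimno

The transformation: delete the first character, then sort the characters into alphabetical order.
For "kingdom", step one produces "ingdom"; step two turns that into "dgimno".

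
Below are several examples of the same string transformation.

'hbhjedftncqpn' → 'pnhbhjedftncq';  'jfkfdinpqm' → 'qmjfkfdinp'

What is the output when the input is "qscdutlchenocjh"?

The pattern: move the last 2 characters to the front (rotate right by 2).
Doing the same to "qscdutlchenocjh": "jhqscdutlchenoc".

jhqscdutlchenoc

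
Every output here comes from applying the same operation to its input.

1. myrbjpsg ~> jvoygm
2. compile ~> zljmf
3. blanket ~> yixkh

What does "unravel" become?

Looking at the pairs, the operation is to delete the last 2 characters, then shift every letter 3 places backward in the alphabet (wrapping around).
Applying both steps to "unravel": "unrav", then "rkoxs".

rkoxs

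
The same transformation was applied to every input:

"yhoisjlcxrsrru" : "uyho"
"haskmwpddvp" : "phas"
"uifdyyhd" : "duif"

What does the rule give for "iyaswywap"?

piya

What's happening: move the last character to the front, then keep only the first 4 characters.
Starting from "iyaswywap": after the first operation, "piyaswywa"; after the second, "piya".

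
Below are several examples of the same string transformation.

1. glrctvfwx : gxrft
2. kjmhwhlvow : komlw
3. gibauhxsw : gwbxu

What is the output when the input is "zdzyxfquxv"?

The pattern: keep every other character starting from the first (positions 1st, 3rd, 5th, ...), then take characters alternately from the front and the back (1st, last, 2nd, 2nd-last, ...).
On "zdzyxfquxv": the first step gives "zzxqx", and the second then gives "zxzqx".

zxzqx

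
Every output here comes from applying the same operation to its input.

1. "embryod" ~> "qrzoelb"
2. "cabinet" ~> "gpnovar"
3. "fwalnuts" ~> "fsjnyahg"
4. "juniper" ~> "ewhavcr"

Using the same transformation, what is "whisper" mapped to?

ejuvfcr

The rule is to shift every letter 13 places forward in the alphabet (wrapping around) — i.e. ROT13, then move the last character to the front.
Applying both steps to "whisper": "juvfcre", then "ejuvfcr".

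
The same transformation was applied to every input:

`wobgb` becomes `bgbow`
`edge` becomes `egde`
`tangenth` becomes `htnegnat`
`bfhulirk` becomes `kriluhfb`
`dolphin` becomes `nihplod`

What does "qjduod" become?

Rule — reverse the string.
"qjduod" → "doudjq".

doudjq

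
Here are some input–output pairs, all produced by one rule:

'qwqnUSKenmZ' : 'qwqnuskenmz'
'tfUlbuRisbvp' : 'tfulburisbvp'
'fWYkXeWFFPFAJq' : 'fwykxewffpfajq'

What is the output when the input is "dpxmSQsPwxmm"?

dpxmsqspwxmm

In each case the input is transformed by: convert every letter to lowercase.
Doing the same to "dpxmSQsPwxmm": "dpxmsqspwxmm".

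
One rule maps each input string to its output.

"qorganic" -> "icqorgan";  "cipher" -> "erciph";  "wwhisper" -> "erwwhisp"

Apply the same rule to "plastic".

icplast

Each output is the input with this applied: move the last 2 characters to the front (rotate right by 2).
Applying that to "plastic" gives "icplast".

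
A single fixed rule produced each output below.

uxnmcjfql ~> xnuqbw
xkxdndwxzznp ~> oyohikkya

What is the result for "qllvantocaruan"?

glyeznlcfly

The pattern: delete the first 3 characters, then shift every letter 11 places forward in the alphabet (wrapping around).
On "qllvantocaruan" that produces "glyeznlcfly".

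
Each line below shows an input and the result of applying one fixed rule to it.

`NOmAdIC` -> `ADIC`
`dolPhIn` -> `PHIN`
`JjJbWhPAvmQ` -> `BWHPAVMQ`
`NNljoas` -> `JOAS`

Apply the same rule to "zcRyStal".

YSTAL

The pattern: delete the first 3 characters, then convert every letter to uppercase.
Starting from "zcRyStal": after the first operation, "yStal"; after the second, "YSTAL".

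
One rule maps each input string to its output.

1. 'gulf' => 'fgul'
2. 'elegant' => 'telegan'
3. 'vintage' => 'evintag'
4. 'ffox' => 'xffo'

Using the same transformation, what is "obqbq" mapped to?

qobqb

The pattern: move the last character to the front.
Doing the same to "obqbq": "qobqb".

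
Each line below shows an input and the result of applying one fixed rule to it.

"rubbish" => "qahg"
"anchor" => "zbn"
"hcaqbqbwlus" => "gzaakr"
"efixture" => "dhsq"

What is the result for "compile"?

blhd

The transformation: keep every other character starting from the first (positions 1st, 3rd, 5th, ...), then shift every letter 1 place backward in the alphabet (wrapping around).
For "compile", step one produces "cmie"; step two turns that into "blhd".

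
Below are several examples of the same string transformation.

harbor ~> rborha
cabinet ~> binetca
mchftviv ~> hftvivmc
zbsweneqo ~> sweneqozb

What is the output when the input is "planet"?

anetpl

Looking at the pairs, the operation is to move the first 2 characters to the end (rotate left by 2).
For "planet" the result is "anetpl".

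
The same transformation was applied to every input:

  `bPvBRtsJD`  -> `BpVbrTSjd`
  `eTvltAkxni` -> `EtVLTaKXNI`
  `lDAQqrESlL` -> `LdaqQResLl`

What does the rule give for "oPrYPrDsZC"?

The transformation: flip the case of every letter.
On "oPrYPrDsZC" that produces "OpRypRdSzc".

OpRypRdSzc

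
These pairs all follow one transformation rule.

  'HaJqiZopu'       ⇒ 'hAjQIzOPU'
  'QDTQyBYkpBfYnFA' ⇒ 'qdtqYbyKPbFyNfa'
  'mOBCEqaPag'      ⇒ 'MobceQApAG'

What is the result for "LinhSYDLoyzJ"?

The pattern: flip the case of every letter.
Doing the same to "LinhSYDLoyzJ": "lINHsydlOYZj".

lINHsydlOYZj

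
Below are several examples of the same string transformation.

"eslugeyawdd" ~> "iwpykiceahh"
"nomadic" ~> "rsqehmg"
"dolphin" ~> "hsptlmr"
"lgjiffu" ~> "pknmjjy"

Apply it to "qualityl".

uyepmxcp

In each case the input is transformed by: shift every letter 4 places forward in the alphabet (wrapping around).
For "qualityl" the result is "uyepmxcp".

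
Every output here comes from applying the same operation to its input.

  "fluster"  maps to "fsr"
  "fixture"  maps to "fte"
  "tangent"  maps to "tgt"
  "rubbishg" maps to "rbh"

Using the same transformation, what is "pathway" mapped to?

In each case the input is transformed by: keep one character in every 3, starting at position 1 (positions 1st, 4th, 7th, ...).
So "pathway" becomes "phy".

phy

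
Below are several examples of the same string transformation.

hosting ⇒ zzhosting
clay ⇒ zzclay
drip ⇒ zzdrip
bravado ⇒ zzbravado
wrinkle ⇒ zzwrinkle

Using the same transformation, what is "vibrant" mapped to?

zzvibrant

Rule — prepend "zz".
For "vibrant" the result is "zzvibrant".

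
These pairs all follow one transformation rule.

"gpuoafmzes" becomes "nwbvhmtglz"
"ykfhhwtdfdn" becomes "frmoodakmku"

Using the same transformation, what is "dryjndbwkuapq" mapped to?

kyfqukidrbhwx

What's happening: shift every letter 7 places forward in the alphabet (wrapping around).
For "dryjndbwkuapq" the result is "kyfqukidrbhwx".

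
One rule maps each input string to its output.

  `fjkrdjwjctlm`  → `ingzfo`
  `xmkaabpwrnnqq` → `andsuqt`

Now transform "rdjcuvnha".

Rule — keep every other character starting from the first (positions 1st, 3rd, 5th, ...), then shift every letter 3 places forward in the alphabet (wrapping around).
Applying that to "rdjcuvnha" gives "umxqd".

umxqd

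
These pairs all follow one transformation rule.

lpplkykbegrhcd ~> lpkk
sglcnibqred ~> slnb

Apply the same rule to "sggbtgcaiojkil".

sgtc

Rule — keep every other character starting from the first (positions 1st, 3rd, 5th, ...), then keep only the first 4 characters.
So "sggbtgcaiojkil" becomes "sgtc".
(Check on "lpplkykbegrhcd": → "lpkkerc" → "lpkk" ✓)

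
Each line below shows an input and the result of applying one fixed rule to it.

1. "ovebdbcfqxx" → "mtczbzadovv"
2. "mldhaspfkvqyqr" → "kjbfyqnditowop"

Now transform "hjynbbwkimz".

Looking at the pairs, the operation is to shift every letter 2 places backward in the alphabet (wrapping around).
Doing the same to "hjynbbwkimz": "fhwlzzuigkx".

fhwlzzuigkx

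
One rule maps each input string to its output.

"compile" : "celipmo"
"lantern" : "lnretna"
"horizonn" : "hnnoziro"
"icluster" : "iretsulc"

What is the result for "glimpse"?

The rule is to move the first character to the end, then reverse the string.
For "glimpse", step one produces "limpseg"; step two turns that into "gespmil".

gespmil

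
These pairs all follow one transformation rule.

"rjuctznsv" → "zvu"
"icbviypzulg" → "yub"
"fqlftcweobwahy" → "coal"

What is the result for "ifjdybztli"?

In each case the input is transformed by: keep one character in every 3, starting at position 3 (positions 3rd, 6th, 9th, ...), then move the first character to the end.
For "ifjdybztli" the result is "blj".

blj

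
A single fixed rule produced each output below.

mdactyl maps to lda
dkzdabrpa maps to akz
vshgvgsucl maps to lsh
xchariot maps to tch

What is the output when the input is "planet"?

tla

The transformation: swap the first and last characters, then keep only the first 3 characters.
On "planet": the first step gives "tlanep", and the second then gives "tla".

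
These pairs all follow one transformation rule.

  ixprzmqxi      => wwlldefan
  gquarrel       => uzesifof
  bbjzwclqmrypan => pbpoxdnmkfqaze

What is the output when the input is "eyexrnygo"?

scmusmlbf

Each output is the input with this applied: take characters alternately from the front and the back (1st, last, 2nd, 2nd-last, ...), then shift every letter 12 places backward in the alphabet (wrapping around).
Working it through for "eyexrnygo": intermediate "eoygeyxnr", final "scmusmlbf".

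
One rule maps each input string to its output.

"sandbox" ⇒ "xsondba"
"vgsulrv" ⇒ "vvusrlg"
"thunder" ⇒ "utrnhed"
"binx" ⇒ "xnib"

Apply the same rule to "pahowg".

wpohga

The rule is to sort the characters into reverse alphabetical order.
Doing the same to "pahowg": "wpohga".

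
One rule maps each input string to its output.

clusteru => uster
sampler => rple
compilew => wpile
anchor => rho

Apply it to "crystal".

lsta

Rule — delete the first 3 characters, then move the last character to the front.
For "crystal", step one produces "stal"; step two turns that into "lsta".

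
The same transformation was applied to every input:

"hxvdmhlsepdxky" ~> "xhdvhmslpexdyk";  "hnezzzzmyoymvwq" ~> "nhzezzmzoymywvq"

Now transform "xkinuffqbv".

In each case the input is transformed by: swap each adjacent pair of characters (1↔2, 3↔4, ...).
Applying that to "xkinuffqbv" gives "kxnifuqfvb".

kxnifuqfvb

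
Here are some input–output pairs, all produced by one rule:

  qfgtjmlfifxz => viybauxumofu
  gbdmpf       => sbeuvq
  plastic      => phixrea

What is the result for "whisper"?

Each output is the input with this applied: move the first 2 characters to the end (rotate left by 2), then shift every letter 11 places backward in the alphabet (wrapping around).
Applying both steps to "whisper": "isperwh", then "xhetglw".

xhetglw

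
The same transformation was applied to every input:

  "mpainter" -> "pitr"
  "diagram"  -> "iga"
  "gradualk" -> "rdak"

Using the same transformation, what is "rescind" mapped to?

ecn

The transformation: keep every other character starting from the second (positions 2nd, 4th, 6th, ...).
Doing the same to "rescind": "ecn".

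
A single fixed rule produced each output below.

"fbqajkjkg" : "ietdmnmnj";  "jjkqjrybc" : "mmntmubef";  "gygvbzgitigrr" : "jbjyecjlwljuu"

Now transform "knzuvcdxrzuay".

nqcxyfgaucxdb

The rule is to shift every letter 3 places forward in the alphabet (wrapping around).
"knzuvcdxrzuay" → "nqcxyfgaucxdb".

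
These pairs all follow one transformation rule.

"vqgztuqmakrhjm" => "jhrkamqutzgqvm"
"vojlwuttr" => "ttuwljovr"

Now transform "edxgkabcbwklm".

lkwbcbakgxdem

Looking at the pairs, the operation is to move the last character to the front, then reverse the string.
For "edxgkabcbwklm" the result is "lkwbcbakgxdem".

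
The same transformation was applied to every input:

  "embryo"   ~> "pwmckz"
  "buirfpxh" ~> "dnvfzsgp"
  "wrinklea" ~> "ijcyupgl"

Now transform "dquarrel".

ppcjbosy

Looking at the pairs, the operation is to shift every letter 2 places backward in the alphabet (wrapping around), then swap the front and back halves of the string.
Working it through for "dquarrel": intermediate "bosyppcj", final "ppcjbosy".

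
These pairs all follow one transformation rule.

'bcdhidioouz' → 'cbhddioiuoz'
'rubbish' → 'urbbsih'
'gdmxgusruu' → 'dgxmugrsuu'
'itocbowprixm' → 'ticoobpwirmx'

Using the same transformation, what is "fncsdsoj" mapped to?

nfscsdjo

Each output is the input with this applied: swap each adjacent pair of characters (1↔2, 3↔4, ...).
"fncsdsoj" → "nfscsdjo".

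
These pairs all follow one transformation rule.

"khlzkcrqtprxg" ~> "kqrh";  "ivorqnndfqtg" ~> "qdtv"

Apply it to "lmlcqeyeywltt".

The transformation: keep one character in every 3, starting at position 2 (positions 2nd, 5th, 8th, ...), then move the first character to the end.
Starting from "lmlcqeyeywltt": after the first operation, "mqel"; after the second, "qelm".

qelm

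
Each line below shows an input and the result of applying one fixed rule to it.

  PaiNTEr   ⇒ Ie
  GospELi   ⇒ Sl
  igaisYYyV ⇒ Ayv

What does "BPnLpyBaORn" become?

Each output is the input with this applied: keep one character in every 3, starting at position 3 (positions 3rd, 6th, 9th, ...), then flip the case of every letter.
For "BPnLpyBaORn", step one produces "nyO"; step two turns that into "NYo".

NYo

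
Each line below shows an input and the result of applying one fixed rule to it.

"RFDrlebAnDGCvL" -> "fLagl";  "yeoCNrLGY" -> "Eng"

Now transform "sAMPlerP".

aLp

The pattern: flip the case of every letter, then keep one character in every 3, starting at position 2 (positions 2nd, 5th, 8th, ...).
"sAMPlerP" → "aLp".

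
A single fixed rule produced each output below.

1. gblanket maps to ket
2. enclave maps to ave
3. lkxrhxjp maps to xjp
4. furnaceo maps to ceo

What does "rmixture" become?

ure

What's happening: keep only the last 3 characters.
For "rmixture" the result is "ure".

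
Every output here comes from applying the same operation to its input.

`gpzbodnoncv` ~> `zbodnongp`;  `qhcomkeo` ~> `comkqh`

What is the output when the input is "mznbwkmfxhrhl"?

The rule is to delete the last 2 characters, then move the first 2 characters to the end (rotate left by 2).
Working it through for "mznbwkmfxhrhl": intermediate "mznbwkmfxhr", final "nbwkmfxhrmz".

nbwkmfxhrmz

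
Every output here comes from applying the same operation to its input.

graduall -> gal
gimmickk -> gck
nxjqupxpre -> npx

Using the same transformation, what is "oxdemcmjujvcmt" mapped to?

What's happening: swap each adjacent pair of characters (1↔2, 3↔4, ...), then keep one character in every 3, starting at position 2 (positions 2nd, 5th, 8th, ...).
"oxdemcmjujvcmt" → "ocmcm".
(Check on "nxjqupxpre": → "xnqjpupxer" → "npx" ✓)

ocmcm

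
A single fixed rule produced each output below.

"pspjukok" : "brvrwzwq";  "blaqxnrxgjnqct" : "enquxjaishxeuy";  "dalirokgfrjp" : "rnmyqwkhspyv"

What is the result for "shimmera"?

tlyhzopt

Looking at the pairs, the operation is to shift every letter 7 places forward in the alphabet (wrapping around), then swap the front and back halves of the string.
On "shimmera": the first step gives "zopttlyh", and the second then gives "tlyhzopt".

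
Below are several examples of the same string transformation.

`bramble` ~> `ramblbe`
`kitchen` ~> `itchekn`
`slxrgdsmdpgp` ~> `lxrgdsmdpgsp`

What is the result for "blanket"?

lankebt

Looking at the pairs, the operation is to swap the first and last characters, then move the first character to the end.
Starting from "blanket": after the first operation, "tlankeb"; after the second, "lankebt".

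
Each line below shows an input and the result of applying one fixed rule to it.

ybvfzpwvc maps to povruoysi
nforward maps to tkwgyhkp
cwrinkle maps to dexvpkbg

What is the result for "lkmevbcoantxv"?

mqoedfxouvhtg

Looking at the pairs, the operation is to shift every letter 7 places backward in the alphabet (wrapping around), then move the last 3 characters to the front (rotate right by 3).
Starting from "lkmevbcoantxv": after the first operation, "edfxouvhtgmqo"; after the second, "mqoedfxouvhtg".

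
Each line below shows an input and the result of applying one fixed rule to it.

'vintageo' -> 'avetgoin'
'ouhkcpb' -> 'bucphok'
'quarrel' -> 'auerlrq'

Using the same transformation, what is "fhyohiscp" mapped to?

cyfshphoi

Rule — sort the characters into alphabetical order, then take characters alternately from the front and the back (1st, last, 2nd, 2nd-last, ...).
"fhyohiscp" → "cfhhiopsy" → "cyfshphoi".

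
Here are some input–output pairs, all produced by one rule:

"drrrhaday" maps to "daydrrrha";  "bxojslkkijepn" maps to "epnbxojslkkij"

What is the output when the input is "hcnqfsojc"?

ojchcnqfs

The pattern: move the last 3 characters to the front (rotate right by 3).
On "hcnqfsojc" that produces "ojchcnqfs".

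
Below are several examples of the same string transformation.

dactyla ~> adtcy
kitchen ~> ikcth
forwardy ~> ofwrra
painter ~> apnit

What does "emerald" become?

In each case the input is transformed by: delete the last 2 characters, then swap each adjacent pair of characters (1↔2, 3↔4, ...).
Applying that to "emerald" gives "merea".
(Check on "kitchen": → "kitch" → "ikcth" ✓)

merea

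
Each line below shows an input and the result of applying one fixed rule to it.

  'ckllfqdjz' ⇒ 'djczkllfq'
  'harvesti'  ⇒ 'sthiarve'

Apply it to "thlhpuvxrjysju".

Looking at the pairs, the operation is to swap the first and last characters, then move the last 3 characters to the front (rotate right by 3).
So "thlhpuvxrjysju" becomes "sjtuhlhpuvxrjy".

sjtuhlhpuvxrjy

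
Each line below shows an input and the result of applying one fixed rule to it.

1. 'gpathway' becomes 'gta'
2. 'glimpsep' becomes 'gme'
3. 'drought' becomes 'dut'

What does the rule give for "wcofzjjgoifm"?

The pattern: keep one character in every 3, starting at position 1 (positions 1st, 4th, 7th, ...).
So "wcofzjjgoifm" becomes "wfji".

wfji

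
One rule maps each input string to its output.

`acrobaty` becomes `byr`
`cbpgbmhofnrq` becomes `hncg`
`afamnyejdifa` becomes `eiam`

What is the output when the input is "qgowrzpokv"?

The rule is to swap the front and back halves of the string, then keep one character in every 3, starting at position 1 (positions 1st, 4th, 7th, ...).
Working it through for "qgowrzpokv": intermediate "zpokvqgowr", final "zkgr".

zkgr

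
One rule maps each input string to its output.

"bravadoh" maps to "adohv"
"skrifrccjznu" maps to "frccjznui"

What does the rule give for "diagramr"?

ramrg

The pattern: delete the first 3 characters, then move the first character to the end.
"diagramr" → "ramrg".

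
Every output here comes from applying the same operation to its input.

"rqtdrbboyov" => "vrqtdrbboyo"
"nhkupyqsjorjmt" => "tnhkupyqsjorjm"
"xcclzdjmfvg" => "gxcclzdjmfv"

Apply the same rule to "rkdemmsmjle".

erkdemmsmjl

In each case the input is transformed by: move the last character to the front.
For "rkdemmsmjle" the result is "erkdemmsmjl".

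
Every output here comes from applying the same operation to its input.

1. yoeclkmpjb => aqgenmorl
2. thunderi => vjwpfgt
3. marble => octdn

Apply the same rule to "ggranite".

Each output is the input with this applied: shift every letter 2 places forward in the alphabet (wrapping around), then delete the last character.
Applying both steps to "ggranite": "iitcpkvg", then "iitcpkv".

iitcpkv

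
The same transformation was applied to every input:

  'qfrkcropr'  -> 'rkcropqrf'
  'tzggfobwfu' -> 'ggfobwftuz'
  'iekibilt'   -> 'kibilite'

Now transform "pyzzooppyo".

zzooppypoy

The transformation: swap the first and last characters, then move the first 2 characters to the end (rotate left by 2).
For "pyzzooppyo", step one produces "oyzzooppyp"; step two turns that into "zzooppypoy".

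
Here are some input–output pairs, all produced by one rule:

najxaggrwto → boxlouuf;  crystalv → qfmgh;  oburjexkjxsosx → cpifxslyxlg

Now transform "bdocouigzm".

The rule is to delete the last 3 characters, then shift every letter 12 places backward in the alphabet (wrapping around).
Working it through for "bdocouigzm": intermediate "bdocoui", final "prcqciw".
(Check on "oburjexkjxsosx": → "oburjexkjxs" → "cpifxslyxlg" ✓)

prcqciw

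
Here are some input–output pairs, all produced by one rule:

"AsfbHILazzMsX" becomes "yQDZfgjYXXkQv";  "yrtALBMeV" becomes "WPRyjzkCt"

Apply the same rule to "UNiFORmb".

The transformation: flip the case of every letter, then shift every letter 2 places backward in the alphabet (wrapping around).
Starting from "UNiFORmb": after the first operation, "unIforMB"; after the second, "slGdmpKZ".

slGdmpKZ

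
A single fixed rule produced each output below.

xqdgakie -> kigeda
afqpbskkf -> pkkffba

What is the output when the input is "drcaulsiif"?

What's happening: sort the characters into reverse alphabetical order, then delete the first 2 characters.
Applying both steps to "drcaulsiif": "usrliifdca", then "rliifdca".

rliifdca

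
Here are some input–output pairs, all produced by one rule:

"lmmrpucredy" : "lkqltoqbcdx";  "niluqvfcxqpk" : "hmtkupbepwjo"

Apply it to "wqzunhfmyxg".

What's happening: shift every letter 1 place backward in the alphabet (wrapping around), then swap each adjacent pair of characters (1↔2, 3↔4, ...).
Starting from "wqzunhfmyxg": after the first operation, "vpytmgelxwf"; after the second, "pvtygmlewxf".

pvtygmlewxf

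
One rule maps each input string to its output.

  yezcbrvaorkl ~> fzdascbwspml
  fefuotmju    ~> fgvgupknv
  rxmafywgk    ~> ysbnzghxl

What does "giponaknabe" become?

jhpqboolcbf

In each case the input is transformed by: shift every letter 1 place forward in the alphabet (wrapping around), then swap each adjacent pair of characters (1↔2, 3↔4, ...).
Starting from "giponaknabe": after the first operation, "hjqpoblobcf"; after the second, "jhpqboolcbf".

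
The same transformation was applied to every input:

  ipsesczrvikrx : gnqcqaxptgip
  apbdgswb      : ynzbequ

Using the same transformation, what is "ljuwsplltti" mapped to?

jhsuqnjjrr

In each case the input is transformed by: delete the last character, then shift every letter 2 places backward in the alphabet (wrapping around).
"ljuwsplltti" → "ljuwsplltt" → "jhsuqnjjrr".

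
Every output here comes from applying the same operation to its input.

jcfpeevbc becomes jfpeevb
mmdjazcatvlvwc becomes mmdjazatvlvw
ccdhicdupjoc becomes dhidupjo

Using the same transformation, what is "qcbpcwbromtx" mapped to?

In each case the input is transformed by: remove every "c".
Doing the same to "qcbpcwbromtx": "qbpwbromtx".

qbpwbromtx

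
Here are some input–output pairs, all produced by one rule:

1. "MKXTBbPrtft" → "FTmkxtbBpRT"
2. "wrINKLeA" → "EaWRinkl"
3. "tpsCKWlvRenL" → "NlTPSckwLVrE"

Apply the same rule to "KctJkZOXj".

The rule is to move the last 2 characters to the front (rotate right by 2), then flip the case of every letter.
Applying both steps to "KctJkZOXj": "XjKctJkZO", then "xJkCTjKzo".

xJkCTjKzo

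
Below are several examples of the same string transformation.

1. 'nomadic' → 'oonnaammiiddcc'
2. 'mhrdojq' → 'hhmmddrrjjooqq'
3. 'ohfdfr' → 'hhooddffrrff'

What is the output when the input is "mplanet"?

ppmmaalleenntt

The pattern: swap each adjacent pair of characters (1↔2, 3↔4, ...), then double every character.
"mplanet" → "pmalent" → "ppmmaalleenntt".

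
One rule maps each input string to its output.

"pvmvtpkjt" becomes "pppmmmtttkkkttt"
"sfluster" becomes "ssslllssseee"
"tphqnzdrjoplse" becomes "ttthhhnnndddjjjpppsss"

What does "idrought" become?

The transformation: keep every other character starting from the first (positions 1st, 3rd, 5th, ...), then repeat every character 3 times.
"idrought" → "iruh" → "iiirrruuuhhh".
(Check on "sfluster": → "slse" → "ssslllssseee" ✓)

iiirrruuuhhh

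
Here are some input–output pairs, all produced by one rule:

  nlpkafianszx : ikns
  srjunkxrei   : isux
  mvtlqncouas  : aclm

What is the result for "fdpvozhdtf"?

Looking at the pairs, the operation is to keep one character in every 3, starting at position 1 (positions 1st, 4th, 7th, ...), then sort the characters into alphabetical order.
Applying both steps to "fdpvozhdtf": "fvhf", then "ffhv".

ffhv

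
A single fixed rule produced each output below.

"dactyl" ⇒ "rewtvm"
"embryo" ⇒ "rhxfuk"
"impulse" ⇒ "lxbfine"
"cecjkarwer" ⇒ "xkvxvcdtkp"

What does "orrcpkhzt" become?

In each case the input is transformed by: move the last 2 characters to the front (rotate right by 2), then shift every letter 7 places backward in the alphabet (wrapping around).
On "orrcpkhzt" that produces "smhkkvida".

smhkkvida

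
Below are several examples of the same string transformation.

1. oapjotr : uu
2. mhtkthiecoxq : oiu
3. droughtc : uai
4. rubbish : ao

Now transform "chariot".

iou

Rule — shift every letter 6 places forward in the alphabet (wrapping around), then keep only the vowels.
"chariot" → "iou".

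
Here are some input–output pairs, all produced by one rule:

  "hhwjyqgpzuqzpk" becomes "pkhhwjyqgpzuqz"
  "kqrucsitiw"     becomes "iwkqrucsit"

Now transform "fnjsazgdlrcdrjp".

Rule — move the last 2 characters to the front (rotate right by 2).
On "fnjsazgdlrcdrjp" that produces "jpfnjsazgdlrcdr".

jpfnjsazgdlrcdr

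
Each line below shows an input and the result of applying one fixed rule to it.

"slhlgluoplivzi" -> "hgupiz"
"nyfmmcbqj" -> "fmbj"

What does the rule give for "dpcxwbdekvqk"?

cwdkq

In each case the input is transformed by: delete the first character, then keep every other character starting from the second (positions 2nd, 4th, 6th, ...).
On "dpcxwbdekvqk": the first step gives "pcxwbdekvqk", and the second then gives "cwdkq".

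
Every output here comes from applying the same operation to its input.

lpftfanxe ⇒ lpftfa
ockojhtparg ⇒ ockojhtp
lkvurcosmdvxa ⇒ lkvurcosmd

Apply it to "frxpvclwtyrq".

Looking at the pairs, the operation is to delete the last 3 characters.
Doing the same to "frxpvclwtyrq": "frxpvclwt".

frxpvclwt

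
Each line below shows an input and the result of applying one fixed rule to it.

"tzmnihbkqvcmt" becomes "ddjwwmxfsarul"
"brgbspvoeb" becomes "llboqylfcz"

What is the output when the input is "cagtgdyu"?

Looking at the pairs, the operation is to shift every letter 10 places forward in the alphabet (wrapping around), then take characters alternately from the front and the back (1st, last, 2nd, 2nd-last, ...).
So "cagtgdyu" becomes "mekiqndq".

mekiqndq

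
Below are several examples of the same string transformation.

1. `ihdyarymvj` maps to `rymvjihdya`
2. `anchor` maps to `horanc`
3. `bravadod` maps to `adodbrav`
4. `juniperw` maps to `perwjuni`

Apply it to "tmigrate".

The rule is to swap the front and back halves of the string.
On "tmigrate" that produces "ratetmig".

ratetmig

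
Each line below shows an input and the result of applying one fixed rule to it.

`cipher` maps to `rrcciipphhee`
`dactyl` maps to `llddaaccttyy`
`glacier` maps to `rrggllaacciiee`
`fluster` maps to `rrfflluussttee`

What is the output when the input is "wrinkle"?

The rule is to double every character, then move the last 2 characters to the front (rotate right by 2).
So "wrinkle" becomes "eewwrriinnkkll".

eewwrriinnkkll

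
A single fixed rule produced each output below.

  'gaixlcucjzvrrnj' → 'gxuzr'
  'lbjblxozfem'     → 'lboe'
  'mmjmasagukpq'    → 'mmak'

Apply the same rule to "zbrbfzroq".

The rule is to keep one character in every 3, starting at position 1 (positions 1st, 4th, 7th, ...).
Doing the same to "zbrbfzroq": "zbr".

zbr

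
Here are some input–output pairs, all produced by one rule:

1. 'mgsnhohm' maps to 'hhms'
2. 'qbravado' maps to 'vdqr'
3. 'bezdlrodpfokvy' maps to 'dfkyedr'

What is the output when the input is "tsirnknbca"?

The rule is to swap the front and back halves of the string, then keep every other character starting from the first (positions 1st, 3rd, 5th, ...).
On "tsirnknbca" that produces "kbasr".

kbasr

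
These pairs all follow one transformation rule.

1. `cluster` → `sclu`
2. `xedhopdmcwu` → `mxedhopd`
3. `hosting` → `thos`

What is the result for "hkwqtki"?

qhkw

The transformation: delete the last 3 characters, then move the last character to the front.
On "hkwqtki": the first step gives "hkwq", and the second then gives "qhkw".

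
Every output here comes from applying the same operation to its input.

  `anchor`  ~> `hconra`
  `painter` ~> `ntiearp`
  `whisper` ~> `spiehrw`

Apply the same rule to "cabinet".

inbeatc

What's happening: take characters alternately from the front and the back (1st, last, 2nd, 2nd-last, ...), then reverse the string.
Applying both steps to "cabinet": "ctaebni", then "inbeatc".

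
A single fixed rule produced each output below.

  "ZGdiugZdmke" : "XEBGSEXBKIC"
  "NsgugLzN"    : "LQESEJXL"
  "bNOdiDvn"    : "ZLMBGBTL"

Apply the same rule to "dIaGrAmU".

BGYEPYKS

The transformation: shift every letter 2 places backward in the alphabet (wrapping around), then convert every letter to uppercase.
Applying that to "dIaGrAmU" gives "BGYEPYKS".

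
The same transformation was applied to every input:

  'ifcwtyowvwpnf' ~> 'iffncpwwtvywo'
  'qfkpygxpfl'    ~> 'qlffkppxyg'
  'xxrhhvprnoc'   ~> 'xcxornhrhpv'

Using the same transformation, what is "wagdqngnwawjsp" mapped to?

wpasgjdwqanwgn

What's happening: take characters alternately from the front and the back (1st, last, 2nd, 2nd-last, ...).
Applying that to "wagdqngnwawjsp" gives "wpasgjdwqanwgn".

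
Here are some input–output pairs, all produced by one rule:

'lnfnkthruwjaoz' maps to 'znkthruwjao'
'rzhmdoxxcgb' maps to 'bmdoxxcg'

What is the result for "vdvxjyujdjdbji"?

Looking at the pairs, the operation is to delete the first 3 characters, then move the last character to the front.
Working it through for "vdvxjyujdjdbji": intermediate "xjyujdjdbji", final "ixjyujdjdbj".

ixjyujdjdbj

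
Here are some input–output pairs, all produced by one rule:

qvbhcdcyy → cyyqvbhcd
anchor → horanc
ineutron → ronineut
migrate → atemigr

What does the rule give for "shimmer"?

The rule is to move the last 3 characters to the front (rotate right by 3).
On "shimmer" that produces "mershim".

mershim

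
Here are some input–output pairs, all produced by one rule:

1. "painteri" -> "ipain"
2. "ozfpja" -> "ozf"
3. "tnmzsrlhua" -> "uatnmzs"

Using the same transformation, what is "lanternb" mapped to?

Rule — swap the front and back halves of the string, then delete the first 3 characters.
For "lanternb" the result is "blant".

blant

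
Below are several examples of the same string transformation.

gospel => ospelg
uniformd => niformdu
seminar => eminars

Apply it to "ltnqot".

The transformation: move the first character to the end.
On "ltnqot" that produces "tnqotl".

tnqotl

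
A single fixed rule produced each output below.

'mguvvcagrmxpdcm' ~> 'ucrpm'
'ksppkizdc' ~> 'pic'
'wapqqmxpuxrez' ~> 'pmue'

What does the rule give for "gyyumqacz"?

The pattern: keep one character in every 3, starting at position 3 (positions 3rd, 6th, 9th, ...).
"gyyumqacz" → "yqz".

yqz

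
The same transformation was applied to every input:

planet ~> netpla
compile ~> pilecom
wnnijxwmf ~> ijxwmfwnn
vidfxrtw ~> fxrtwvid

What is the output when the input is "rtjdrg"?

drgrtj

Looking at the pairs, the operation is to move the first 3 characters to the end (rotate left by 3).
Applying that to "rtjdrg" gives "drgrtj".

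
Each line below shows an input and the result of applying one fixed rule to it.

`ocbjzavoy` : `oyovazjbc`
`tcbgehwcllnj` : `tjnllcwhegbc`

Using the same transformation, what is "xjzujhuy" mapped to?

xyuhjuzj

The transformation: reverse the string, then move the last character to the front.
So "xjzujhuy" becomes "xyuhjuzj".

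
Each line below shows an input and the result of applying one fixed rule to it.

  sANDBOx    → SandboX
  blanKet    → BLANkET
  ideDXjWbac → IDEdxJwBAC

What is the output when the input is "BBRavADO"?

bbrAVado

In each case the input is transformed by: flip the case of every letter.
On "BBRavADO" that produces "bbrAVado".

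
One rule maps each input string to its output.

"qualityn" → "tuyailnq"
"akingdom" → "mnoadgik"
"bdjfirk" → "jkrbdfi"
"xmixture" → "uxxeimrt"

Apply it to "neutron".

The rule is to sort the characters into alphabetical order, then move the last 3 characters to the front (rotate right by 3).
On "neutron": the first step gives "ennortu", and the second then gives "rtuenno".

rtuenno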